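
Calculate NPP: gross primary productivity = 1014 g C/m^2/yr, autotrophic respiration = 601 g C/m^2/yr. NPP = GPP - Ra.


NPP = GPP - Ra = 1014 - 601 = 413 g C/m^2/yr

413 g C/m^2/yr


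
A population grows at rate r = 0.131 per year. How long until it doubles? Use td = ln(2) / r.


td = ln(2) / 0.131 = 0.693147 / 0.131 = 5.29120 ≈ 5.3 years

5.3 years


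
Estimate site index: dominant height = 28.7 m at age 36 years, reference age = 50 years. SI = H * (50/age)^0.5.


50/36 = 1.38889
(1.38889)^0.5 = 1.17851
SI = 28.7 * 1.17851 = 33.8232 ≈ 33.8 m

33.8 m


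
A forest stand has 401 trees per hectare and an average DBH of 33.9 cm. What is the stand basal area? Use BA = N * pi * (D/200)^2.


(D/200)^2 = (33.9/200)^2 = 0.1695^2 = 0.02873025
Individual BA = 3.141593 * 0.02873025 = 0.0902588 m^2
Stand BA = 401 * 0.0902588 = 36.1938 ≈ 36.19 m^2/ha

36.19 m^2/ha


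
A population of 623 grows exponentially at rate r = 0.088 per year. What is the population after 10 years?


r*t = 0.088 * 10 = 0.88
exp(0.88) = 2.41090
N = 623 * 2.41090 = 1501.99 ≈ 1502

1502


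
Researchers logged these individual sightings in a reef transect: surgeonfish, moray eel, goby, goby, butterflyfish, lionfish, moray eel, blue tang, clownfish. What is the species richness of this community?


Total individuals logged = 9
Distinct species (count of individuals): surgeonfish (1), moray eel (2), goby (2), butterflyfish (1), lionfish (1), blue tang (1), clownfish (1)
Species richness = number of distinct species = 7

7


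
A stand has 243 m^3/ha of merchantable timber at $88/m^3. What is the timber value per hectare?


Value = 243 * 88 = $21384/ha

$21384/ha


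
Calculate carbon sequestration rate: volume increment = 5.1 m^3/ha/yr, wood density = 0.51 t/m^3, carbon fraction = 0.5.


C = 5.1 * 0.51 * 0.5 = 1.3005 ≈ 1.30 t C/ha/yr

1.30 t C/ha/yr


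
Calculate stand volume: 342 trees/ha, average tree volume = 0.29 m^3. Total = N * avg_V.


V_stand = 342 * 0.29 = 99.18 ≈ 99.2 m^3/ha

99.2 m^3/ha


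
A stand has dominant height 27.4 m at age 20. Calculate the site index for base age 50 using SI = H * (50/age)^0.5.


50/20 = 2.50000
(2.50000)^0.5 = 1.58114
SI = 27.4 * 1.58114 = 43.3232 ≈ 43.3 m

43.3 m


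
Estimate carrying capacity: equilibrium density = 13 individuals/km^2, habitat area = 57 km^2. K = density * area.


K = 13 * 57 = 741 individuals

741 individuals


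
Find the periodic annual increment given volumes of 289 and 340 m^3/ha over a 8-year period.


PAI = (V2 - V1) / period = (340 - 289) / 8 = 51 / 8 = 6.3750 ≈ 6.38 m^3/ha/yr

6.38 m^3/ha/yr


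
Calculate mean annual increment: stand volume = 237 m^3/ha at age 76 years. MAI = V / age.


MAI = 237 / 76 = 3.1184 ≈ 3.12 m^3/ha/yr

3.12 m^3/ha/yr


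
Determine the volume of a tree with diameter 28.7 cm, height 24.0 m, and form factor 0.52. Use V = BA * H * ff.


(D/200)^2 = (28.7/200)^2 = 0.1435^2 = 0.02059225
BA = 3.141593 * 0.02059225 = 0.0646925 m^2
V = 0.0646925 * 24.0 * 0.52 = 0.807362 ≈ 0.807 m^3

0.807 m^3


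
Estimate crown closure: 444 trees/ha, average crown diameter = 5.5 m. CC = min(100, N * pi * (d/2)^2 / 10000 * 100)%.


(d/2)^2 = (5.5/2)^2 = 2.75^2 = 7.5625
Crown area = 3.141593 * 7.5625 = 23.7583 m^2
N * area / 10000 * 100 = 444 * 23.7583 / 10000 * 100 = 105.487
CC = min(100, 105.487) = 100%

100%


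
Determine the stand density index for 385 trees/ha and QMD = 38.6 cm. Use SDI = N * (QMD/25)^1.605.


QMD/25 = 38.6/25 = 1.544
(1.544)^1.605 = exp(1.605 * ln(1.544)) = exp(1.605 * 0.434376) = exp(0.697173) = 2.00807
SDI = 385 * 2.00807 = 773.107 ≈ 773

773


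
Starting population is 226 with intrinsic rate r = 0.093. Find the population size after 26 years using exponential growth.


r*t = 0.093 * 26 = 2.418
exp(2.418) = 11.2234
N = 226 * 11.2234 = 2536.49 ≈ 2536

2536


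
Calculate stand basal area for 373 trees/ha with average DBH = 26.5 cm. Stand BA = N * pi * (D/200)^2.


(D/200)^2 = (26.5/200)^2 = 0.1325^2 = 0.01755625
Individual BA = 3.141593 * 0.01755625 = 0.0551546 m^2
Stand BA = 373 * 0.0551546 = 20.5727 ≈ 20.57 m^2/ha

20.57 m^2/ha


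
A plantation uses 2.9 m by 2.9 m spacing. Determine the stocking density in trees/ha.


N = 10000 / 2.9^2 = 10000 / 8.41 = 1189.06 ≈ 1189 trees/ha

1189 trees/ha


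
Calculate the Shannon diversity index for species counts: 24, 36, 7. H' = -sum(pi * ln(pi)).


Total N = 24 + 36 + 7 = 67
Per-species terms:
  p = 24/67 = 0.358209; ln(p) = -1.026639; p*ln(p) = 0.358209 * (-1.026639) = -0.367751
  p = 36/67 = 0.537313; ln(p) = -0.621174; p*ln(p) = 0.537313 * (-0.621174) = -0.333765
  p = 7/67 = 0.104478; ln(p) = -2.258779; p*ln(p) = 0.104478 * (-2.258779) = -0.235993
sum(p*ln(p)) = (-0.367751) + (-0.333765) + (-0.235993) = -0.937509
H' = -(-0.937509) = 0.937509 ≈ 0.9375

0.9375


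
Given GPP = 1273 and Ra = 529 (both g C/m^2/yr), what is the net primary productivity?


NPP = GPP - Ra = 1273 - 529 = 744 g C/m^2/yr

744 g C/m^2/yr


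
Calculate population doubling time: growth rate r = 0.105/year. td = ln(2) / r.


td = ln(2) / 0.105 = 0.693147 / 0.105 = 6.60140 ≈ 6.6 years

6.6 years


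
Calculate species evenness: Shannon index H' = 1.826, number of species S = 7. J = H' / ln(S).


ln(7) = 1.94591
J = H' / ln(S) = 1.826 / 1.94591 = 0.938378 ≈ 0.9384

0.9384


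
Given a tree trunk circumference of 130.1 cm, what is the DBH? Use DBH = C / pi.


DBH = C / pi = 130.1 / 3.141593 = 41.4121 ≈ 41.41 cm

41.41 cm


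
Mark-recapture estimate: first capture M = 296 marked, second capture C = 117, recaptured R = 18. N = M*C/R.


N = M * C / R = 296 * 117 / 18 = 34632 / 18 = 1924

1924 individuals


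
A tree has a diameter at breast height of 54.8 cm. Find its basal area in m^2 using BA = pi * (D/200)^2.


D/200 = 54.8/200 = 0.274 m
(D/200)^2 = 0.274^2 = 0.075076
BA = 3.141593 * 0.075076 = 0.235858 ≈ 0.2359 m^2

0.2359 m^2


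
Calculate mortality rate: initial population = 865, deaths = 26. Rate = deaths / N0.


Mortality rate = 26 / 865 = 0.030058 ≈ 0.0301

0.0301


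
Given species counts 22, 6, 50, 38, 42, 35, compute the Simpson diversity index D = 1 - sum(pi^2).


Total N = 22 + 6 + 50 + 38 + 42 + 35 = 193
Per-species terms:
  p = 22/193 = 0.113990; p^2 = 0.113990^2 = 0.012994
  p = 6/193 = 0.031088; p^2 = 0.031088^2 = 0.000966
  p = 50/193 = 0.259067; p^2 = 0.259067^2 = 0.067116
  p = 38/193 = 0.196891; p^2 = 0.196891^2 = 0.038766
  p = 42/193 = 0.217617; p^2 = 0.217617^2 = 0.047357
  p = 35/193 = 0.181347; p^2 = 0.181347^2 = 0.032887
sum(p^2) = 0.012994 + 0.000966 + 0.067116 + 0.038766 + 0.047357 + 0.032887 = 0.200086
D = 1 - 0.200086 = 0.799914 ≈ 0.7999

0.7999


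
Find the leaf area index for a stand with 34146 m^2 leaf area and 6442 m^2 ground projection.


LAI = 34146 / 6442 = 5.3005 ≈ 5.30

5.30


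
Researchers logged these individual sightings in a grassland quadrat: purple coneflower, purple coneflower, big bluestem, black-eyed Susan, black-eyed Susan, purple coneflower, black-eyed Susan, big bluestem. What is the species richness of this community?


Total individuals logged = 8
Distinct species (count of individuals): purple coneflower (3), big bluestem (2), black-eyed Susan (3)
Species richness = number of distinct species = 3

3


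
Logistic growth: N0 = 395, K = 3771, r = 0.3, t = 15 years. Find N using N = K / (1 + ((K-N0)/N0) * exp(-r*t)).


(K - N0)/N0 = (3771 - 395)/395 = 3376/395 = 8.54684
r*t = 0.3 * 15 = 4.5; exp(-4.5) = 0.0111090
8.54684 * 0.0111090 = 0.0949468
1 + 0.0949468 = 1.09495
N = 3771 / 1.09495 = 3443.99 ≈ 3444

3444


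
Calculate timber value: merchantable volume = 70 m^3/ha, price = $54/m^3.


Value = 70 * 54 = $3780/ha

$3780/ha


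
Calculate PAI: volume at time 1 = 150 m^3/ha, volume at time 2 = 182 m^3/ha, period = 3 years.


PAI = (V2 - V1) / period = (182 - 150) / 3 = 32 / 3 = 10.6667 ≈ 10.67 m^3/ha/yr

10.67 m^3/ha/yr


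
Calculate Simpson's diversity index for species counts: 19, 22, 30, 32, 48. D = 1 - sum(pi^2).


Total N = 19 + 22 + 30 + 32 + 48 = 151
Per-species terms:
  p = 19/151 = 0.125828; p^2 = 0.125828^2 = 0.015833
  p = 22/151 = 0.145695; p^2 = 0.145695^2 = 0.021227
  p = 30/151 = 0.198675; p^2 = 0.198675^2 = 0.039472
  p = 32/151 = 0.211921; p^2 = 0.211921^2 = 0.044911
  p = 48/151 = 0.317881; p^2 = 0.317881^2 = 0.101048
sum(p^2) = 0.015833 + 0.021227 + 0.039472 + 0.044911 + 0.101048 = 0.222491
D = 1 - 0.222491 = 0.777509 ≈ 0.7775

0.7775


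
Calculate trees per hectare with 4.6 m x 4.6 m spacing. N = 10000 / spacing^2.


N = 10000 / 4.6^2 = 10000 / 21.16 = 472.590 ≈ 473 trees/ha

473 trees/ha


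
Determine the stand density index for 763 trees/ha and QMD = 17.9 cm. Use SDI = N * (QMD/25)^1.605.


QMD/25 = 17.9/25 = 0.716
(0.716)^1.605 = exp(1.605 * ln(0.716)) = exp(1.605 * (-0.334075)) = exp(-0.536190) = 0.584973
SDI = 763 * 0.584973 = 446.334 ≈ 446

446


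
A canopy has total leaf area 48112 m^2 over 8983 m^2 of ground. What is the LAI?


LAI = 48112 / 8983 = 5.3559 ≈ 5.36

5.36


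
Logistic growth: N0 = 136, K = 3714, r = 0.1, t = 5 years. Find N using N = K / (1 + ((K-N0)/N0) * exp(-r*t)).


(K - N0)/N0 = (3714 - 136)/136 = 3578/136 = 26.3088
r*t = 0.1 * 5 = 0.5; exp(-0.5) = 0.606531
26.3088 * 0.606531 = 15.9571
1 + 15.9571 = 16.9571
N = 3714 / 16.9571 = 219.023 ≈ 219

219


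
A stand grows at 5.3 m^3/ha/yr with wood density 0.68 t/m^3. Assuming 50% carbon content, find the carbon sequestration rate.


C = 5.3 * 0.68 * 0.5 = 1.802 ≈ 1.80 t C/ha/yr

1.80 t C/ha/yr


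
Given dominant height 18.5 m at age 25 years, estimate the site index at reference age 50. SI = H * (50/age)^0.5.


50/25 = 2.00000
(2.00000)^0.5 = 1.41421
SI = 18.5 * 1.41421 = 26.1629 ≈ 26.2 m

26.2 m


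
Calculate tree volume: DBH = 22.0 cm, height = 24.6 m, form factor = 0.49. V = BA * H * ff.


(D/200)^2 = (22.0/200)^2 = 0.11^2 = 0.0121
BA = 3.141593 * 0.0121 = 0.0380133 m^2
V = 0.0380133 * 24.6 * 0.49 = 0.458212 ≈ 0.458 m^3

0.458 m^3


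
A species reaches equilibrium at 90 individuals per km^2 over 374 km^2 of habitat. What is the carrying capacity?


K = 90 * 374 = 33660 individuals

33660 individuals


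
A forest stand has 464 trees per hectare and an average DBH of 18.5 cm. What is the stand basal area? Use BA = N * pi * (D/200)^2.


(D/200)^2 = (18.5/200)^2 = 0.0925^2 = 0.00855625
Individual BA = 3.141593 * 0.00855625 = 0.0268803 m^2
Stand BA = 464 * 0.0268803 = 12.4725 ≈ 12.47 m^2/ha

12.47 m^2/ha


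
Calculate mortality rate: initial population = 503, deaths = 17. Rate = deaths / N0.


Mortality rate = 17 / 503 = 0.033797 ≈ 0.0338

0.0338


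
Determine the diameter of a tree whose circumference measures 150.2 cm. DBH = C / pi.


DBH = C / pi = 150.2 / 3.141593 = 47.8101 ≈ 47.81 cm

47.81 cm


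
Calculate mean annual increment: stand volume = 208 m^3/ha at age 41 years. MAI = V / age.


MAI = 208 / 41 = 5.0732 ≈ 5.07 m^3/ha/yr

5.07 m^3/ha/yr


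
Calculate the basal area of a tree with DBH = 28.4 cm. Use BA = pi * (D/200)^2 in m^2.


D/200 = 28.4/200 = 0.142 m
(D/200)^2 = 0.142^2 = 0.020164
BA = 3.141593 * 0.020164 = 0.0633471 ≈ 0.0633 m^2

0.0633 m^2


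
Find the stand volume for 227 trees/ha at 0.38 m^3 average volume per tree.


V_stand = 227 * 0.38 = 86.26 ≈ 86.3 m^3/ha

86.3 m^3/ha


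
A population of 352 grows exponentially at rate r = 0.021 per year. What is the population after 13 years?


r*t = 0.021 * 13 = 0.273
exp(0.273) = 1.31390
N = 352 * 1.31390 = 462.493 ≈ 462

462


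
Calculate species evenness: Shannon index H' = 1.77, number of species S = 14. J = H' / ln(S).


ln(14) = 2.63906
J = H' / ln(S) = 1.77 / 2.63906 = 0.670693 ≈ 0.6707

0.6707


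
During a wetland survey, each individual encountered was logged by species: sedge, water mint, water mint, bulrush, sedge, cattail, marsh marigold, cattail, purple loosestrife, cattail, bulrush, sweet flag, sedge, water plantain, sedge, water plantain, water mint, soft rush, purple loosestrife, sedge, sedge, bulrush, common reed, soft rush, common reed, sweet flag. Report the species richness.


Total individuals logged = 26
Distinct species (count of individuals): sedge (6), water mint (3), bulrush (3), cattail (3), marsh marigold (1), purple loosestrife (2), sweet flag (2), water plantain (2), soft rush (2), common reed (2)
Species richness = number of distinct species = 10

10


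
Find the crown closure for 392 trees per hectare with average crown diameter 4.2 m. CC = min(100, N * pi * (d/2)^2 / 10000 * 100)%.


(d/2)^2 = (4.2/2)^2 = 2.1^2 = 4.41
Crown area = 3.141593 * 4.41 = 13.8544 m^2
N * area / 10000 * 100 = 392 * 13.8544 / 10000 * 100 = 54.3092
CC = min(100, 54.3092) = 54.3092 ≈ 54.3%

54.3%


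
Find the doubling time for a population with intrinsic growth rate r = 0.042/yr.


td = ln(2) / 0.042 = 0.693147 / 0.042 = 16.5035 ≈ 16.5 years

16.5 years


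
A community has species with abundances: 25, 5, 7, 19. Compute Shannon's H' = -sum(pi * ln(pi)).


Total N = 25 + 5 + 7 + 19 = 56
Per-species terms:
  p = 25/56 = 0.446429; ln(p) = -0.806475; p*ln(p) = 0.446429 * (-0.806475) = -0.360034
  p = 5/56 = 0.089286; ln(p) = -2.415911; p*ln(p) = 0.089286 * (-2.415911) = -0.215707
  p = 7/56 = 0.125000; ln(p) = -2.079442; p*ln(p) = 0.125000 * (-2.079442) = -0.259930
  p = 19/56 = 0.339286; ln(p) = -1.080912; p*ln(p) = 0.339286 * (-1.080912) = -0.366738
sum(p*ln(p)) = (-0.360034) + (-0.215707) + (-0.259930) + (-0.366738) = -1.202409
H' = -(-1.202409) = 1.202409 ≈ 1.2024

1.2024


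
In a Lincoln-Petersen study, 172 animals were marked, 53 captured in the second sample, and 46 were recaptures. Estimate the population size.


N = M * C / R = 172 * 53 / 46 = 9116 / 46 = 198.17 ≈ 198

198 individuals


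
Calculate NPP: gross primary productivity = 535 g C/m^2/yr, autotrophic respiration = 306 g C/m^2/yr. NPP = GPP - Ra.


NPP = GPP - Ra = 535 - 306 = 229 g C/m^2/yr

229 g C/m^2/yr


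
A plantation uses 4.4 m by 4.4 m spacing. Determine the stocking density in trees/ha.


N = 10000 / 4.4^2 = 10000 / 19.36 = 516.529 ≈ 517 trees/ha

517 trees/ha


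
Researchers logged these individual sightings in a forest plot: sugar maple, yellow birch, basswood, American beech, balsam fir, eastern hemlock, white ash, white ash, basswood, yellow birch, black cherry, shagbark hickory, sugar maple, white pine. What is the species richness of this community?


Total individuals logged = 14
Distinct species (count of individuals): sugar maple (2), yellow birch (2), basswood (2), American beech (1), balsam fir (1), eastern hemlock (1), white ash (2), black cherry (1), shagbark hickory (1), white pine (1)
Species richness = number of distinct species = 10

10


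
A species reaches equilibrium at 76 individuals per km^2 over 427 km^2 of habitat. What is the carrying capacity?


K = 76 * 427 = 32452 individuals

32452 individuals


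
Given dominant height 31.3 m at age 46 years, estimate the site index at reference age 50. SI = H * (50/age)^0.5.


50/46 = 1.08696
(1.08696)^0.5 = 1.04257
SI = 31.3 * 1.04257 = 32.6324 ≈ 32.6 m

32.6 m


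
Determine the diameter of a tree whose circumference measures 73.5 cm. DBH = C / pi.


DBH = C / pi = 73.5 / 3.141593 = 23.3958 ≈ 23.40 cm

23.40 cm


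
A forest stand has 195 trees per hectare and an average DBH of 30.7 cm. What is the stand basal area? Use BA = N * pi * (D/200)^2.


(D/200)^2 = (30.7/200)^2 = 0.1535^2 = 0.02356225
Individual BA = 3.141593 * 0.02356225 = 0.0740230 m^2
Stand BA = 195 * 0.0740230 = 14.4345 ≈ 14.43 m^2/ha

14.43 m^2/ha


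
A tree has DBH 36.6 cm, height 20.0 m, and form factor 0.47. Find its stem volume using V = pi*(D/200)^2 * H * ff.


(D/200)^2 = (36.6/200)^2 = 0.183^2 = 0.033489
BA = 3.141593 * 0.033489 = 0.105209 m^2
V = 0.105209 * 20.0 * 0.47 = 0.988965 ≈ 0.989 m^3

0.989 m^3


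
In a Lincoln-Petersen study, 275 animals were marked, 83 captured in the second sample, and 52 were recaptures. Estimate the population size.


N = M * C / R = 275 * 83 / 52 = 22825 / 52 = 438.94 ≈ 439

439 individuals


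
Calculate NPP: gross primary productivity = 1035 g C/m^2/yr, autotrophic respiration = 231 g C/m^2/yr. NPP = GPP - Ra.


NPP = GPP - Ra = 1035 - 231 = 804 g C/m^2/yr

804 g C/m^2/yr


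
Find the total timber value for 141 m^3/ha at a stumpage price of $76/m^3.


Value = 141 * 76 = $10716/ha

$10716/ha


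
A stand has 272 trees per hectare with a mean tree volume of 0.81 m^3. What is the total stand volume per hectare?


V_stand = 272 * 0.81 = 220.32 ≈ 220.3 m^3/ha

220.3 m^3/ha


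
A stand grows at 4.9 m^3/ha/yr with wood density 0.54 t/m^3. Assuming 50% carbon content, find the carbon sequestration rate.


C = 4.9 * 0.54 * 0.5 = 1.323 ≈ 1.32 t C/ha/yr

1.32 t C/ha/yr


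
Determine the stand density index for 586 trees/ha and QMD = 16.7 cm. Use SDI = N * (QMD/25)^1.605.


QMD/25 = 16.7/25 = 0.668
(0.668)^1.605 = exp(1.605 * ln(0.668)) = exp(1.605 * (-0.403467)) = exp(-0.647565) = 0.523319
SDI = 586 * 0.523319 = 306.665 ≈ 307

307


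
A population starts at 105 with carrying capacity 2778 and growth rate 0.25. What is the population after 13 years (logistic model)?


(K - N0)/N0 = (2778 - 105)/105 = 2673/105 = 25.4571
r*t = 0.25 * 13 = 3.25; exp(-3.25) = 0.0387742
25.4571 * 0.0387742 = 0.987079
1 + 0.987079 = 1.98708
N = 2778 / 1.98708 = 1398.03 ≈ 1398

1398


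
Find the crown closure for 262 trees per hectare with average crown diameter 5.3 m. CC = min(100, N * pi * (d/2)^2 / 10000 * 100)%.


(d/2)^2 = (5.3/2)^2 = 2.65^2 = 7.0225
Crown area = 3.141593 * 7.0225 = 22.0618 m^2
N * area / 10000 * 100 = 262 * 22.0618 / 10000 * 100 = 57.8019
CC = min(100, 57.8019) = 57.8019 ≈ 57.8%

57.8%


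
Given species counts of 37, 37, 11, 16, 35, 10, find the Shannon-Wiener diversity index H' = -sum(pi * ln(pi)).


Total N = 37 + 37 + 11 + 16 + 35 + 10 = 146
Per-species terms:
  p = 37/146 = 0.253425; ln(p) = -1.372687; p*ln(p) = 0.253425 * (-1.372687) = -0.347873
  p = 37/146 = 0.253425; ln(p) = -1.372687; p*ln(p) = 0.253425 * (-1.372687) = -0.347873
  p = 11/146 = 0.075342; ln(p) = -2.585718; p*ln(p) = 0.075342 * (-2.585718) = -0.194813
  p = 16/146 = 0.109589; ln(p) = -2.211018; p*ln(p) = 0.109589 * (-2.211018) = -0.242303
  p = 35/146 = 0.239726; ln(p) = -1.428259; p*ln(p) = 0.239726 * (-1.428259) = -0.342391
  p = 10/146 = 0.068493; ln(p) = -2.681024; p*ln(p) = 0.068493 * (-2.681024) = -0.183631
sum(p*ln(p)) = (-0.347873) + (-0.347873) + (-0.194813) + (-0.242303) + (-0.342391) + (-0.183631) = -1.658884
H' = -(-1.658884) = 1.658884 ≈ 1.6589

1.6589


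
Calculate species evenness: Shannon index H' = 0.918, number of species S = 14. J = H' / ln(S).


ln(14) = 2.63906
J = H' / ln(S) = 0.918 / 2.63906 = 0.347851 ≈ 0.3479

0.3479


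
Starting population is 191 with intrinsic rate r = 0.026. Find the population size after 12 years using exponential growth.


r*t = 0.026 * 12 = 0.312
exp(0.312) = 1.36615
N = 191 * 1.36615 = 260.935 ≈ 261

261


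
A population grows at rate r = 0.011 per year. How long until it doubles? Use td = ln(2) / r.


td = ln(2) / 0.011 = 0.693147 / 0.011 = 63.0134 ≈ 63.0 years

63.0 years


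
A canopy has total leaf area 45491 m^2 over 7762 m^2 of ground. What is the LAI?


LAI = 45491 / 7762 = 5.8607 ≈ 5.86

5.86


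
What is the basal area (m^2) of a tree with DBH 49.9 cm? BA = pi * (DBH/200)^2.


D/200 = 49.9/200 = 0.2495 m
(D/200)^2 = 0.2495^2 = 0.06225025
BA = 3.141593 * 0.06225025 = 0.195565 ≈ 0.1956 m^2

0.1956 m^2


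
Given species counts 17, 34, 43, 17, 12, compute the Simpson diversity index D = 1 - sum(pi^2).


Total N = 17 + 34 + 43 + 17 + 12 = 123
Per-species terms:
  p = 17/123 = 0.138211; p^2 = 0.138211^2 = 0.019102
  p = 34/123 = 0.276423; p^2 = 0.276423^2 = 0.076410
  p = 43/123 = 0.349593; p^2 = 0.349593^2 = 0.122215
  p = 17/123 = 0.138211; p^2 = 0.138211^2 = 0.019102
  p = 12/123 = 0.097561; p^2 = 0.097561^2 = 0.009518
sum(p^2) = 0.019102 + 0.076410 + 0.122215 + 0.019102 + 0.009518 = 0.246347
D = 1 - 0.246347 = 0.753653 ≈ 0.7537

0.7537


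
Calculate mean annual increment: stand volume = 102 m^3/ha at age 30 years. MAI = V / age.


MAI = 102 / 30 = 3.40 m^3/ha/yr

3.40 m^3/ha/yr


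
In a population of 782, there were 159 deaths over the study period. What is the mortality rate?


Mortality rate = 159 / 782 = 0.203325 ≈ 0.2033

0.2033


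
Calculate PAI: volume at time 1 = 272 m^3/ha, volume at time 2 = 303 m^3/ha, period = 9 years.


PAI = (V2 - V1) / period = (303 - 272) / 9 = 31 / 9 = 3.4444 ≈ 3.44 m^3/ha/yr

3.44 m^3/ha/yr


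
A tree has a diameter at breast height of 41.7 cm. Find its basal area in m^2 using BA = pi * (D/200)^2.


D/200 = 41.7/200 = 0.2085 m
(D/200)^2 = 0.2085^2 = 0.04347225
BA = 3.141593 * 0.04347225 = 0.136572 ≈ 0.1366 m^2

0.1366 m^2


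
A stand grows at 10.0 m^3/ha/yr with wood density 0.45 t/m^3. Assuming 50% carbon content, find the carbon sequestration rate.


C = 10.0 * 0.45 * 0.5 = 2.25 t C/ha/yr

2.25 t C/ha/yr


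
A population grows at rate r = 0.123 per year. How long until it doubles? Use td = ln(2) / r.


td = ln(2) / 0.123 = 0.693147 / 0.123 = 5.63534 ≈ 5.6 years

5.6 years


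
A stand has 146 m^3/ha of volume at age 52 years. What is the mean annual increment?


MAI = 146 / 52 = 2.8077 ≈ 2.81 m^3/ha/yr

2.81 m^3/ha/yr


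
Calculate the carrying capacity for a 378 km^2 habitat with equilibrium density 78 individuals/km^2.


K = 78 * 378 = 29484 individuals

29484 individuals


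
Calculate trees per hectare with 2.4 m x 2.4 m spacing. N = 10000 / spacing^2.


N = 10000 / 2.4^2 = 10000 / 5.76 = 1736.11 ≈ 1736 trees/ha

1736 trees/ha


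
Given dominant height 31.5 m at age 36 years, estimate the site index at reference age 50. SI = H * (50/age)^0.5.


50/36 = 1.38889
(1.38889)^0.5 = 1.17851
SI = 31.5 * 1.17851 = 37.1231 ≈ 37.1 m

37.1 m


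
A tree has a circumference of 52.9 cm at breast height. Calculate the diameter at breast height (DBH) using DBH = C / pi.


DBH = C / pi = 52.9 / 3.141593 = 16.8386 ≈ 16.84 cm

16.84 cm


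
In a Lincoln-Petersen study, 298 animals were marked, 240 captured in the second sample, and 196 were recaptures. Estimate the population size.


N = M * C / R = 298 * 240 / 196 = 71520 / 196 = 364.90 ≈ 365

365 individuals


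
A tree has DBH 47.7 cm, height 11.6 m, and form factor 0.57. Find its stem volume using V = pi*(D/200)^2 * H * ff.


(D/200)^2 = (47.7/200)^2 = 0.2385^2 = 0.05688225
BA = 3.141593 * 0.05688225 = 0.178701 m^2
V = 0.178701 * 11.6 * 0.57 = 1.18157 ≈ 1.182 m^3

1.182 m^3


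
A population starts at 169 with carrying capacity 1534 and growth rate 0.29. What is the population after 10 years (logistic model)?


(K - N0)/N0 = (1534 - 169)/169 = 1365/169 = 8.07692
r*t = 0.29 * 10 = 2.9; exp(-2.9) = 0.0550232
8.07692 * 0.0550232 = 0.444418
1 + 0.444418 = 1.44442
N = 1534 / 1.44442 = 1062.02 ≈ 1062

1062


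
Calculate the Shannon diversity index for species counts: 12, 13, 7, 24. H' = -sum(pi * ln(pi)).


Total N = 12 + 13 + 7 + 24 = 56
Per-species terms:
  p = 12/56 = 0.214286; ln(p) = -1.540444; p*ln(p) = 0.214286 * (-1.540444) = -0.330096
  p = 13/56 = 0.232143; ln(p) = -1.460402; p*ln(p) = 0.232143 * (-1.460402) = -0.339022
  p = 7/56 = 0.125000; ln(p) = -2.079442; p*ln(p) = 0.125000 * (-2.079442) = -0.259930
  p = 24/56 = 0.428571; ln(p) = -0.847299; p*ln(p) = 0.428571 * (-0.847299) = -0.363128
sum(p*ln(p)) = (-0.330096) + (-0.339022) + (-0.259930) + (-0.363128) = -1.292176
H' = -(-1.292176) = 1.292176 ≈ 1.2922

1.2922


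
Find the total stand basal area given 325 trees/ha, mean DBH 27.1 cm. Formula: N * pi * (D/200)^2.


(D/200)^2 = (27.1/200)^2 = 0.1355^2 = 0.01836025
Individual BA = 3.141593 * 0.01836025 = 0.0576804 m^2
Stand BA = 325 * 0.0576804 = 18.7461 ≈ 18.75 m^2/ha

18.75 m^2/ha


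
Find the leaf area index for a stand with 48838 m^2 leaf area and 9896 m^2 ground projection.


LAI = 48838 / 9896 = 4.9351 ≈ 4.94

4.94


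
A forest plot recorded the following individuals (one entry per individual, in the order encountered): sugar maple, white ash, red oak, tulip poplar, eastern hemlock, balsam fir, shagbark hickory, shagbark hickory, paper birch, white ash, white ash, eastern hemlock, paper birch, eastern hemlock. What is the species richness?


Total individuals logged = 14
Distinct species (count of individuals): sugar maple (1), white ash (3), red oak (1), tulip poplar (1), eastern hemlock (3), balsam fir (1), shagbark hickory (2), paper birch (2)
Species richness = number of distinct species = 8

8


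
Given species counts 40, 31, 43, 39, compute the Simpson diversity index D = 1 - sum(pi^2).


Total N = 40 + 31 + 43 + 39 = 153
Per-species terms:
  p = 40/153 = 0.261438; p^2 = 0.261438^2 = 0.068350
  p = 31/153 = 0.202614; p^2 = 0.202614^2 = 0.041052
  p = 43/153 = 0.281046; p^2 = 0.281046^2 = 0.078987
  p = 39/153 = 0.254902; p^2 = 0.254902^2 = 0.064975
sum(p^2) = 0.068350 + 0.041052 + 0.078987 + 0.064975 = 0.253364
D = 1 - 0.253364 = 0.746636 ≈ 0.7466

0.7466


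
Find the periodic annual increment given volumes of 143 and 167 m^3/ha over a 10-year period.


PAI = (V2 - V1) / period = (167 - 143) / 10 = 24 / 10 = 2.40 m^3/ha/yr

2.40 m^3/ha/yr


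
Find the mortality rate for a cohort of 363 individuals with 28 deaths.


Mortality rate = 28 / 363 = 0.077135 ≈ 0.0771

0.0771


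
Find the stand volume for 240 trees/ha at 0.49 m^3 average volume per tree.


V_stand = 240 * 0.49 = 117.6 m^3/ha

117.6 m^3/ha


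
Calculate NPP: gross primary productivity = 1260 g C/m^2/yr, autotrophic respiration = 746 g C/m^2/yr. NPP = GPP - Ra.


NPP = GPP - Ra = 1260 - 746 = 514 g C/m^2/yr

514 g C/m^2/yr


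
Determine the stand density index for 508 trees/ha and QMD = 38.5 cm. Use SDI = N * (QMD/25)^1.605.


QMD/25 = 38.5/25 = 1.54
(1.54)^1.605 = exp(1.605 * ln(1.54)) = exp(1.605 * 0.431782) = exp(0.693010) = 1.99973
SDI = 508 * 1.99973 = 1015.86 ≈ 1016

1016


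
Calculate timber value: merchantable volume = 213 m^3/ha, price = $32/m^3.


Value = 213 * 32 = $6816/ha

$6816/ha


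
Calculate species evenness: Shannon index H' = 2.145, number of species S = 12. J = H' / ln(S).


ln(12) = 2.48491
J = H' / ln(S) = 2.145 / 2.48491 = 0.863210 ≈ 0.8632

0.8632


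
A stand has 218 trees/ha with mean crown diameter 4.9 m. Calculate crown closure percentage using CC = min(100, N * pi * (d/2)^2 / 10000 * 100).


(d/2)^2 = (4.9/2)^2 = 2.45^2 = 6.0025
Crown area = 3.141593 * 6.0025 = 18.8574 m^2
N * area / 10000 * 100 = 218 * 18.8574 / 10000 * 100 = 41.1091
CC = min(100, 41.1091) = 41.1091 ≈ 41.1%

41.1%


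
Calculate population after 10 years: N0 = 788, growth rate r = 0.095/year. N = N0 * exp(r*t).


r*t = 0.095 * 10 = 0.95
exp(0.95) = 2.58571
N = 788 * 2.58571 = 2037.54 ≈ 2038

2038


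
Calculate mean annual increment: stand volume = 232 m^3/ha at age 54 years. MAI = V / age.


MAI = 232 / 54 = 4.2963 ≈ 4.30 m^3/ha/yr

4.30 m^3/ha/yr


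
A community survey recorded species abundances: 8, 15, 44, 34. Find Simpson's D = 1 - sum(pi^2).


Total N = 8 + 15 + 44 + 34 = 101
Per-species terms:
  p = 8/101 = 0.079208; p^2 = 0.079208^2 = 0.006274
  p = 15/101 = 0.148515; p^2 = 0.148515^2 = 0.022057
  p = 44/101 = 0.435644; p^2 = 0.435644^2 = 0.189786
  p = 34/101 = 0.336634; p^2 = 0.336634^2 = 0.113322
sum(p^2) = 0.006274 + 0.022057 + 0.189786 + 0.113322 = 0.331439
D = 1 - 0.331439 = 0.668561 ≈ 0.6686

0.6686


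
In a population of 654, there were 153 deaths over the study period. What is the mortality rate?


Mortality rate = 153 / 654 = 0.233945 ≈ 0.2339

0.2339


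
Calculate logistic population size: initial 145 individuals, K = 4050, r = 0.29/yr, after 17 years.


(K - N0)/N0 = (4050 - 145)/145 = 3905/145 = 26.9310
r*t = 0.29 * 17 = 4.93; exp(-4.93) = 0.00722650
26.9310 * 0.00722650 = 0.194617
1 + 0.194617 = 1.19462
N = 4050 / 1.19462 = 3390.20 ≈ 3390

3390


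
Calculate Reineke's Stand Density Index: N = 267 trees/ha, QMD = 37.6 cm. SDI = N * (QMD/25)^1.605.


QMD/25 = 37.6/25 = 1.504
(1.504)^1.605 = exp(1.605 * ln(1.504)) = exp(1.605 * 0.408128) = exp(0.655045) = 1.92523
SDI = 267 * 1.92523 = 514.036 ≈ 514

514


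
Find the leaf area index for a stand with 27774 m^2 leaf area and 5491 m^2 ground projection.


LAI = 27774 / 5491 = 5.0581 ≈ 5.06

5.06


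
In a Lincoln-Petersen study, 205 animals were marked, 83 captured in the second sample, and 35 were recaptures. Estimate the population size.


N = M * C / R = 205 * 83 / 35 = 17015 / 35 = 486.14 ≈ 486

486 individuals


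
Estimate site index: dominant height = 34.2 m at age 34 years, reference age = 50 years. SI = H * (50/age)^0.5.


50/34 = 1.47059
(1.47059)^0.5 = 1.21268
SI = 34.2 * 1.21268 = 41.4737 ≈ 41.5 m

41.5 m


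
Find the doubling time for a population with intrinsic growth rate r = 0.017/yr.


td = ln(2) / 0.017 = 0.693147 / 0.017 = 40.7734 ≈ 40.8 years

40.8 years


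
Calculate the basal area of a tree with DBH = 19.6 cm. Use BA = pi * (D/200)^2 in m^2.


D/200 = 19.6/200 = 0.098 m
(D/200)^2 = 0.098^2 = 0.009604
BA = 3.141593 * 0.009604 = 0.0301719 ≈ 0.0302 m^2

0.0302 m^2


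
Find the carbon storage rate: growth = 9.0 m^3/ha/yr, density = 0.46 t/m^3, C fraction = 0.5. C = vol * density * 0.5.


C = 9.0 * 0.46 * 0.5 = 2.07 t C/ha/yr

2.07 t C/ha/yr


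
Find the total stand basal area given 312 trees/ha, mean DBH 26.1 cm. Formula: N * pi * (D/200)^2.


(D/200)^2 = (26.1/200)^2 = 0.1305^2 = 0.01703025
Individual BA = 3.141593 * 0.01703025 = 0.0535021 m^2
Stand BA = 312 * 0.0535021 = 16.6927 ≈ 16.69 m^2/ha

16.69 m^2/ha


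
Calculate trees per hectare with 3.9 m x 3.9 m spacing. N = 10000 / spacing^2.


N = 10000 / 3.9^2 = 10000 / 15.21 = 657.462 ≈ 657 trees/ha

657 trees/ha


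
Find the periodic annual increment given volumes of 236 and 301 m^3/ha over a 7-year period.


PAI = (V2 - V1) / period = (301 - 236) / 7 = 65 / 7 = 9.2857 ≈ 9.29 m^3/ha/yr

9.29 m^3/ha/yr


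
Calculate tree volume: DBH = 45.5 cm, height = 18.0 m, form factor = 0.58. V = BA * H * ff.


(D/200)^2 = (45.5/200)^2 = 0.2275^2 = 0.05175625
BA = 3.141593 * 0.05175625 = 0.162597 m^2
V = 0.162597 * 18.0 * 0.58 = 1.69751 ≈ 1.698 m^3

1.698 m^3


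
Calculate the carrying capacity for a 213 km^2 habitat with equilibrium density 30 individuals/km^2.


K = 30 * 213 = 6390 individuals

6390 individuals


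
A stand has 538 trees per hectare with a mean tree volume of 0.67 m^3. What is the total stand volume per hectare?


V_stand = 538 * 0.67 = 360.46 ≈ 360.5 m^3/ha

360.5 m^3/ha


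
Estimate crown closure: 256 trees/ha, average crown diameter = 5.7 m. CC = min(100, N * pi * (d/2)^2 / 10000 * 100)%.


(d/2)^2 = (5.7/2)^2 = 2.85^2 = 8.1225
Crown area = 3.141593 * 8.1225 = 25.5176 m^2
N * area / 10000 * 100 = 256 * 25.5176 / 10000 * 100 = 65.3251
CC = min(100, 65.3251) = 65.3251 ≈ 65.3%

65.3%


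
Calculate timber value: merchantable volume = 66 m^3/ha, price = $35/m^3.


Value = 66 * 35 = $2310/ha

$2310/ha


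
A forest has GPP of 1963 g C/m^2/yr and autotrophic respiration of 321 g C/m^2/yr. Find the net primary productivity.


NPP = GPP - Ra = 1963 - 321 = 1642 g C/m^2/yr

1642 g C/m^2/yr


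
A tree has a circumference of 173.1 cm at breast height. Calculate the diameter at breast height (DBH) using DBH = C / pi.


DBH = C / pi = 173.1 / 3.141593 = 55.0994 ≈ 55.10 cm

55.10 cm


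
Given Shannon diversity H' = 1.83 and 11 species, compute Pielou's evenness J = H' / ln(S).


ln(11) = 2.39790
J = H' / ln(S) = 1.83 / 2.39790 = 0.763168 ≈ 0.7632

0.7632


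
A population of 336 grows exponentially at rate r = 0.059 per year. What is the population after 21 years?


r*t = 0.059 * 21 = 1.239
exp(1.239) = 3.45216
N = 336 * 3.45216 = 1159.93 ≈ 1160

1160


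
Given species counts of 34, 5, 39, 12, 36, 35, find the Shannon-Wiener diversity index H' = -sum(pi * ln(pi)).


Total N = 34 + 5 + 39 + 12 + 36 + 35 = 161
Per-species terms:
  p = 34/161 = 0.211180; ln(p) = -1.555044; p*ln(p) = 0.211180 * (-1.555044) = -0.328394
  p = 5/161 = 0.031056; ln(p) = -3.471963; p*ln(p) = 0.031056 * (-3.471963) = -0.107825
  p = 39/161 = 0.242236; ln(p) = -1.417843; p*ln(p) = 0.242236 * (-1.417843) = -0.343453
  p = 12/161 = 0.074534; ln(p) = -2.596500; p*ln(p) = 0.074534 * (-2.596500) = -0.193528
  p = 36/161 = 0.223602; ln(p) = -1.497888; p*ln(p) = 0.223602 * (-1.497888) = -0.334931
  p = 35/161 = 0.217391; ln(p) = -1.526058; p*ln(p) = 0.217391 * (-1.526058) = -0.331751
sum(p*ln(p)) = (-0.328394) + (-0.107825) + (-0.343453) + (-0.193528) + (-0.334931) + (-0.331751) = -1.639882
H' = -(-1.639882) = 1.639882 ≈ 1.6399

1.6399


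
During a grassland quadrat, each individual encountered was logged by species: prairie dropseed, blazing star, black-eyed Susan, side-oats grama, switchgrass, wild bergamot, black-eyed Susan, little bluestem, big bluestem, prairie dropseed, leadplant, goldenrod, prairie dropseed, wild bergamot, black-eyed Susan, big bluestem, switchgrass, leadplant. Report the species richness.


Total individuals logged = 18
Distinct species (count of individuals): prairie dropseed (3), blazing star (1), black-eyed Susan (3), side-oats grama (1), switchgrass (2), wild bergamot (2), little bluestem (1), big bluestem (2), leadplant (2), goldenrod (1)
Species richness = number of distinct species = 10

10


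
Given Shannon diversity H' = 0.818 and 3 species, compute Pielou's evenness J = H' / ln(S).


ln(3) = 1.09861
J = H' / ln(S) = 0.818 / 1.09861 = 0.744577 ≈ 0.7446

0.7446


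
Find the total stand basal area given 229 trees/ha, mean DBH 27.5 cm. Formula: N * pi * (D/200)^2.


(D/200)^2 = (27.5/200)^2 = 0.1375^2 = 0.01890625
Individual BA = 3.141593 * 0.01890625 = 0.0593957 m^2
Stand BA = 229 * 0.0593957 = 13.6016 ≈ 13.60 m^2/ha

13.60 m^2/ha


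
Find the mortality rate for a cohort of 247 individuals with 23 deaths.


Mortality rate = 23 / 247 = 0.093117 ≈ 0.0931

0.0931


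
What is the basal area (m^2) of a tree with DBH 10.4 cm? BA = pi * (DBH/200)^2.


D/200 = 10.4/200 = 0.052 m
(D/200)^2 = 0.052^2 = 0.002704
BA = 3.141593 * 0.002704 = 0.00849487 ≈ 0.0085 m^2

0.0085 m^2


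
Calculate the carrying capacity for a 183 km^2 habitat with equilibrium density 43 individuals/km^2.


K = 43 * 183 = 7869 individuals

7869 individuals


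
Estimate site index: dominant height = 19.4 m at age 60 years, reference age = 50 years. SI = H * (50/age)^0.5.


50/60 = 0.833333
(0.833333)^0.5 = 0.912871
SI = 19.4 * 0.912871 = 17.7097 ≈ 17.7 m

17.7 m


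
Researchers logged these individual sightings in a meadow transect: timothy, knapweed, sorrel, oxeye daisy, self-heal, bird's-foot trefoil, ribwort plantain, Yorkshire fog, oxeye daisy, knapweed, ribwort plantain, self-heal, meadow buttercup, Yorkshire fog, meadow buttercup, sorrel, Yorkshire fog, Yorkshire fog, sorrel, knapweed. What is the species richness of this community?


Total individuals logged = 20
Distinct species (count of individuals): timothy (1), knapweed (3), sorrel (3), oxeye daisy (2), self-heal (2), bird's-foot trefoil (1), ribwort plantain (2), Yorkshire fog (4), meadow buttercup (2)
Species richness = number of distinct species = 9

9


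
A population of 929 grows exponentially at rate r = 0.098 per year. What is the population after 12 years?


r*t = 0.098 * 12 = 1.176
exp(1.176) = 3.24138
N = 929 * 3.24138 = 3011.24 ≈ 3011

3011


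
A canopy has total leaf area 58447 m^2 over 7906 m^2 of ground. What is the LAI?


LAI = 58447 / 7906 = 7.3927 ≈ 7.39

7.39


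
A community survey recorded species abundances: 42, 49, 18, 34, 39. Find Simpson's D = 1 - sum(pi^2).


Total N = 42 + 49 + 18 + 34 + 39 = 182
Per-species terms:
  p = 42/182 = 0.230769; p^2 = 0.230769^2 = 0.053254
  p = 49/182 = 0.269231; p^2 = 0.269231^2 = 0.072485
  p = 18/182 = 0.098901; p^2 = 0.098901^2 = 0.009781
  p = 34/182 = 0.186813; p^2 = 0.186813^2 = 0.034899
  p = 39/182 = 0.214286; p^2 = 0.214286^2 = 0.045918
sum(p^2) = 0.053254 + 0.072485 + 0.009781 + 0.034899 + 0.045918 = 0.216337
D = 1 - 0.216337 = 0.783663 ≈ 0.7837

0.7837


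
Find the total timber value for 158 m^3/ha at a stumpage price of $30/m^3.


Value = 158 * 30 = $4740/ha

$4740/ha


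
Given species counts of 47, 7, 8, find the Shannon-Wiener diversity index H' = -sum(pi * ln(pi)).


Total N = 47 + 7 + 8 = 62
Per-species terms:
  p = 47/62 = 0.758065; ln(p) = -0.276986; p*ln(p) = 0.758065 * (-0.276986) = -0.209973
  p = 7/62 = 0.112903; ln(p) = -2.181226; p*ln(p) = 0.112903 * (-2.181226) = -0.246267
  p = 8/62 = 0.129032; ln(p) = -2.047695; p*ln(p) = 0.129032 * (-2.047695) = -0.264218
sum(p*ln(p)) = (-0.209973) + (-0.246267) + (-0.264218) = -0.720458
H' = -(-0.720458) = 0.720458 ≈ 0.7205

0.7205


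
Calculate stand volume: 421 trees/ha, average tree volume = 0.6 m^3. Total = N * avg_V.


V_stand = 421 * 0.6 = 252.6 m^3/ha

252.6 m^3/ha


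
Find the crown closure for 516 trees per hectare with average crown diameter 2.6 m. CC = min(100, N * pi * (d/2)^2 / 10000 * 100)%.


(d/2)^2 = (2.6/2)^2 = 1.3^2 = 1.69
Crown area = 3.141593 * 1.69 = 5.30929 m^2
N * area / 10000 * 100 = 516 * 5.30929 / 10000 * 100 = 27.3959
CC = min(100, 27.3959) = 27.3959 ≈ 27.4%

27.4%


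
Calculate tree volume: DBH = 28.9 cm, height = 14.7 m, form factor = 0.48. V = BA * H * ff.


(D/200)^2 = (28.9/200)^2 = 0.1445^2 = 0.02088025
BA = 3.141593 * 0.02088025 = 0.0655972 m^2
V = 0.0655972 * 14.7 * 0.48 = 0.462854 ≈ 0.463 m^3

0.463 m^3


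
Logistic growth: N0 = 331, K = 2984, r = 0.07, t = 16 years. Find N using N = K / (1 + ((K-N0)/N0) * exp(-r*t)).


(K - N0)/N0 = (2984 - 331)/331 = 2653/331 = 8.01511
r*t = 0.07 * 16 = 1.12; exp(-1.12) = 0.326280
8.01511 * 0.326280 = 2.61517
1 + 2.61517 = 3.61517
N = 2984 / 3.61517 = 825.411 ≈ 825

825


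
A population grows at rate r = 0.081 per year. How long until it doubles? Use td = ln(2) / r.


td = ln(2) / 0.081 = 0.693147 / 0.081 = 8.55737 ≈ 8.6 years

8.6 years


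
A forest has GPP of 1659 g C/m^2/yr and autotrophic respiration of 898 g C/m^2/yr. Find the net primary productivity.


NPP = GPP - Ra = 1659 - 898 = 761 g C/m^2/yr

761 g C/m^2/yr


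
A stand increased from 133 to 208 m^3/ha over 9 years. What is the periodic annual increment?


PAI = (V2 - V1) / period = (208 - 133) / 9 = 75 / 9 = 8.3333 ≈ 8.33 m^3/ha/yr

8.33 m^3/ha/yr


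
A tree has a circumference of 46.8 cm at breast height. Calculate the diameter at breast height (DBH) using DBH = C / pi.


DBH = C / pi = 46.8 / 3.141593 = 14.8969 ≈ 14.90 cm

14.90 cm


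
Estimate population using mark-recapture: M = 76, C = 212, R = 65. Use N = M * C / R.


N = M * C / R = 76 * 212 / 65 = 16112 / 65 = 247.88 ≈ 248

248 individuals


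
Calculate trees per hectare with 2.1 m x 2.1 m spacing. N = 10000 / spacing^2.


N = 10000 / 2.1^2 = 10000 / 4.41 = 2267.57 ≈ 2268 trees/ha

2268 trees/ha


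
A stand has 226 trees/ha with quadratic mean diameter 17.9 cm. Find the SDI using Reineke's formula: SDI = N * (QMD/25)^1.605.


QMD/25 = 17.9/25 = 0.716
(0.716)^1.605 = exp(1.605 * ln(0.716)) = exp(1.605 * (-0.334075)) = exp(-0.536190) = 0.584973
SDI = 226 * 0.584973 = 132.204 ≈ 132

132


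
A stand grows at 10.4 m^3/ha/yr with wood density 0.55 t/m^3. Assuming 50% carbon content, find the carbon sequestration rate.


C = 10.4 * 0.55 * 0.5 = 2.86 t C/ha/yr

2.86 t C/ha/yr
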